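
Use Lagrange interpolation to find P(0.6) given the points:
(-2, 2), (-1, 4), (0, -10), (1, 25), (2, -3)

Lagrange interpolation formula:
P(x) = Σ yᵢ × Lᵢ(x)
where Lᵢ(x) = Π_{j≠i} (x - xⱼ)/(xᵢ - xⱼ)

L_0(0.6) = (0.6 - (-1))/(-2 - (-1)) × (0.6 - 0)/(-2 - 0) × (0.6 - 1)/(-2 - 1) × (0.6 - 2)/(-2 - 2) = 0.022400
L_1(0.6) = (0.6 - (-2))/(-1 - (-2)) × (0.6 - 0)/(-1 - 0) × (0.6 - 1)/(-1 - 1) × (0.6 - 2)/(-1 - 2) = -0.145600
L_2(0.6) = (0.6 - (-2))/(0 - (-2)) × (0.6 - (-1))/(0 - (-1)) × (0.6 - 1)/(0 - 1) × (0.6 - 2)/(0 - 2) = 0.582400
L_3(0.6) = (0.6 - (-2))/(1 - (-2)) × (0.6 - (-1))/(1 - (-1)) × (0.6 - 0)/(1 - 0) × (0.6 - 2)/(1 - 2) = 0.582400
L_4(0.6) = (0.6 - (-2))/(2 - (-2)) × (0.6 - (-1))/(2 - (-1)) × (0.6 - 0)/(2 - 0) × (0.6 - 1)/(2 - 1) = -0.041600

P(0.6) = 2×L_0(0.6) + 4×L_1(0.6) + (-10)×L_2(0.6) + 25×L_3(0.6) + (-3)×L_4(0.6)
P(0.6) = 8.323200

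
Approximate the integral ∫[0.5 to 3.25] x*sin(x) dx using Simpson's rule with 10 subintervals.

f(x) = x*sin(x)
a = 0.5, b = 3.25, n = 10
h = (b - a)/n = 0.275000

Simpson's rule: (h/3)[f(x₀) + 4f(x₁) + 2f(x₂) + ... + f(xₙ)]

x_0 = 0.5000, f(x_0) = 0.239713, coefficient = 1
x_1 = 0.7750, f(x_1) = 0.542280, coefficient = 4
x_2 = 1.0500, f(x_2) = 0.910794, coefficient = 2
x_3 = 1.3250, f(x_3) = 1.285176, coefficient = 4
x_4 = 1.6000, f(x_4) = 1.599318, coefficient = 2
x_5 = 1.8750, f(x_5) = 1.788911, coefficient = 4
x_6 = 2.1500, f(x_6) = 1.799332, coefficient = 2
x_7 = 2.4250, f(x_7) = 1.592787, coefficient = 4
x_8 = 2.7000, f(x_8) = 1.153926, coefficient = 2
x_9 = 2.9750, f(x_9) = 0.493324, coefficient = 4
x_10 = 3.2500, f(x_10) = -0.351634, coefficient = 1

I ≈ (0.275000/3) × 33.624726 = 3.082267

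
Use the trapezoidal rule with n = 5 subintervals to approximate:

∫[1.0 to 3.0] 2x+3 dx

f(x) = 2x+3
a = 1.0, b = 3.0, n = 5
h = (b - a)/n = 0.400000

Trapezoidal rule: (h/2)[f(x₀) + 2f(x₁) + 2f(x₂) + ... + f(xₙ)]

x_0 = 1.0000, f(x_0) = 5.000000, coefficient = 1
x_1 = 1.4000, f(x_1) = 5.800000, coefficient = 2
x_2 = 1.8000, f(x_2) = 6.600000, coefficient = 2
x_3 = 2.2000, f(x_3) = 7.400000, coefficient = 2
x_4 = 2.6000, f(x_4) = 8.200000, coefficient = 2
x_5 = 3.0000, f(x_5) = 9.000000, coefficient = 1

I ≈ (0.400000/2) × 70.000000 = 14.000000
Exact value: 14.000000
Error: 0.000000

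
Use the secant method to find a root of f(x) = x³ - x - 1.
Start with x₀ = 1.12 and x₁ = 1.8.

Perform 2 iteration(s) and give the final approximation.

f(x) = x³ - x - 1
x₀ = 1.12, x₁ = 1.8

Secant formula: x_{n+1} = x_n - f(x_n)(x_n - x_{n-1})/(f(x_n) - f(x_{n-1}))

Iteration 1:
  f(1.120000) = -0.715072
  f(1.800000) = 3.032000
  x_2 = 1.800000 - 3.032000×(1.800000 - 1.120000)/(3.032000 - (-0.715072))
       = 1.249768
Iteration 2:
  f(1.800000) = 3.032000
  f(1.249768) = -0.297731
  x_3 = 1.249768 - (-0.297731)×(1.249768 - 1.800000)/(-0.297731 - 3.032000)
       = 1.298967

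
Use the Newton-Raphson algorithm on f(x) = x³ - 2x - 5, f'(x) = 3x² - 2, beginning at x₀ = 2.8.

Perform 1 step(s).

f(x) = x³ - 2x - 5
f'(x) = 3x² - 2
x₀ = 2.8

Newton-Raphson formula: x_{n+1} = x_n - f(x_n)/f'(x_n)

Iteration 1:
  f(2.800000) = 11.352000
  f'(2.800000) = 21.520000
  x_1 = 2.800000 - 11.352000/21.520000 = 2.272491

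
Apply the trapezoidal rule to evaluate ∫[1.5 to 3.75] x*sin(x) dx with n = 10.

f(x) = x*sin(x)
a = 1.5, b = 3.75, n = 10
h = (b - a)/n = 0.225000

Trapezoidal rule: (h/2)[f(x₀) + 2f(x₁) + 2f(x₂) + ... + f(xₙ)]

x_0 = 1.5000, f(x_0) = 1.496242, coefficient = 1
x_1 = 1.7250, f(x_1) = 1.704531, coefficient = 2
x_2 = 1.9500, f(x_2) = 1.811471, coefficient = 2
x_3 = 2.1750, f(x_3) = 1.789927, coefficient = 2
x_4 = 2.4000, f(x_4) = 1.621112, coefficient = 2
x_5 = 2.6250, f(x_5) = 1.296541, coefficient = 2
x_6 = 2.8500, f(x_6) = 0.819312, coefficient = 2
x_7 = 3.0750, f(x_7) = 0.204621, coefficient = 2
x_8 = 3.3000, f(x_8) = -0.520561, coefficient = 2
x_9 = 3.5250, f(x_9) = -1.318641, coefficient = 2
x_10 = 3.7500, f(x_10) = -2.143355, coefficient = 1

I ≈ (0.225000/2) × 14.169514 = 1.594070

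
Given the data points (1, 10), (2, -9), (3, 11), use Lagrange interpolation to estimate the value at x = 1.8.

Lagrange interpolation formula:
P(x) = Σ yᵢ × Lᵢ(x)
where Lᵢ(x) = Π_{j≠i} (x - xⱼ)/(xᵢ - xⱼ)

L_0(1.8) = (1.8 - 2)/(1 - 2) × (1.8 - 3)/(1 - 3) = 0.120000
L_1(1.8) = (1.8 - 1)/(2 - 1) × (1.8 - 3)/(2 - 3) = 0.960000
L_2(1.8) = (1.8 - 1)/(3 - 1) × (1.8 - 2)/(3 - 2) = -0.080000

P(1.8) = 10×L_0(1.8) + (-9)×L_1(1.8) + 11×L_2(1.8)
P(1.8) = -8.320000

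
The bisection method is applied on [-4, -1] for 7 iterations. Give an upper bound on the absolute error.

Bisection error bound: |error| ≤ (b-a)/2^n
|error| ≤ (-1 - (-4))/2^7 = 3/2^7
|error| ≤ 0.0234375000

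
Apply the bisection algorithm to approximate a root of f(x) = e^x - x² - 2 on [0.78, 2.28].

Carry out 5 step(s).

f(x) = e^x - x² - 2
Initial interval: [0.78, 2.28]

Iteration 1:
  c_1 = (0.780000 + 2.280000)/2 = 1.530000
  f(c_1) = f(1.530000) = 0.277277
  f(a) × f(c) < 0, new interval: [0.780000, 1.530000]
Iteration 2:
  c_2 = (0.780000 + 1.530000)/2 = 1.155000
  f(c_2) = f(1.155000) = -0.160002
  f(a) × f(c) ≥ 0, new interval: [1.155000, 1.530000]
Iteration 3:
  c_3 = (1.155000 + 1.530000)/2 = 1.342500
  f(c_3) = f(1.342500) = 0.026297
  f(a) × f(c) < 0, new interval: [1.155000, 1.342500]
Iteration 4:
  c_4 = (1.155000 + 1.342500)/2 = 1.248750
  f(c_4) = f(1.248750) = -0.073394
  f(a) × f(c) ≥ 0, new interval: [1.248750, 1.342500]
Iteration 5:
  c_5 = (1.248750 + 1.342500)/2 = 1.295625
  f(c_5) = f(1.295625) = -0.025366
  f(a) × f(c) ≥ 0, new interval: [1.295625, 1.342500]

After 5 iteration(s), the approximation is c_5 = 1.295625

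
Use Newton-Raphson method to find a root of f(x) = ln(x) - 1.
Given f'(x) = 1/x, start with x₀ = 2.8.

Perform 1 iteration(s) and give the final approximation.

f(x) = ln(x) - 1
f'(x) = 1/x
x₀ = 2.8

Newton-Raphson formula: x_{n+1} = x_n - f(x_n)/f'(x_n)

Iteration 1:
  f(2.800000) = 0.029619
  f'(2.800000) = 0.357143
  x_1 = 2.800000 - 0.029619/0.357143 = 2.717066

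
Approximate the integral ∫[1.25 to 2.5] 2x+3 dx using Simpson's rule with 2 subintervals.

f(x) = 2x+3
a = 1.25, b = 2.5, n = 2
h = (b - a)/n = 0.625000

Simpson's rule: (h/3)[f(x₀) + 4f(x₁) + 2f(x₂) + ... + f(xₙ)]

x_0 = 1.2500, f(x_0) = 5.500000, coefficient = 1
x_1 = 1.8750, f(x_1) = 6.750000, coefficient = 4
x_2 = 2.5000, f(x_2) = 8.000000, coefficient = 1

I ≈ (0.625000/3) × 40.500000 = 8.437500
Exact value: 8.437500
Error: 0.000000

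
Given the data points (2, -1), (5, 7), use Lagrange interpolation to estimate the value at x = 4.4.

Lagrange interpolation formula:
P(x) = Σ yᵢ × Lᵢ(x)
where Lᵢ(x) = Π_{j≠i} (x - xⱼ)/(xᵢ - xⱼ)

L_0(4.4) = (4.4 - 5)/(2 - 5) = 0.200000
L_1(4.4) = (4.4 - 2)/(5 - 2) = 0.800000

P(4.4) = (-1)×L_0(4.4) + 7×L_1(4.4)
P(4.4) = 5.400000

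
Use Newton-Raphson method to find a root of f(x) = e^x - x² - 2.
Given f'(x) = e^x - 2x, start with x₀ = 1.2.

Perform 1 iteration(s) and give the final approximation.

f(x) = e^x - x² - 2
f'(x) = e^x - 2x
x₀ = 1.2

Newton-Raphson formula: x_{n+1} = x_n - f(x_n)/f'(x_n)

Iteration 1:
  f(1.200000) = -0.119883
  f'(1.200000) = 0.920117
  x_1 = 1.200000 - (-0.119883)/0.920117 = 1.330291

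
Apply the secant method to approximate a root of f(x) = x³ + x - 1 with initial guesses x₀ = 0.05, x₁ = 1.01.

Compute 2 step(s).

f(x) = x³ + x - 1
x₀ = 0.05, x₁ = 1.01

Secant formula: x_{n+1} = x_n - f(x_n)(x_n - x_{n-1})/(f(x_n) - f(x_{n-1}))

Iteration 1:
  f(0.050000) = -0.949875
  f(1.010000) = 1.040301
  x_2 = 1.010000 - 1.040301×(1.010000 - 0.050000)/(1.040301 - (-0.949875))
       = 0.508191
Iteration 2:
  f(1.010000) = 1.040301
  f(0.508191) = -0.360565
  x_3 = 0.508191 - (-0.360565)×(0.508191 - 1.010000)/(-0.360565 - 1.040301)
       = 0.637350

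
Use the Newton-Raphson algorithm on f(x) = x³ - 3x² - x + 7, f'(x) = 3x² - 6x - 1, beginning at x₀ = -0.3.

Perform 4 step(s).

f(x) = x³ - 3x² - x + 7
f'(x) = 3x² - 6x - 1
x₀ = -0.3

Newton-Raphson formula: x_{n+1} = x_n - f(x_n)/f'(x_n)

Iteration 1:
  f(-0.300000) = 7.003000
  f'(-0.300000) = 1.070000
  x_1 = -0.300000 - 7.003000/1.070000 = -6.844860
Iteration 2:
  f(-6.844860) = -447.407554
  f'(-6.844860) = 180.625476
  x_2 = -6.844860 - (-447.407554)/180.625476 = -4.367870
Iteration 3:
  f(-4.367870) = -129.198438
  f'(-4.367870) = 82.442069
  x_3 = -4.367870 - (-129.198438)/82.442069 = -2.800727
Iteration 4:
  f(-2.800727) = -35.700608
  f'(-2.800727) = 39.336586
  x_4 = -2.800727 - (-35.700608)/39.336586 = -1.893160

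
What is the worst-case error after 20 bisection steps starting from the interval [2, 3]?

Bisection error bound: |error| ≤ (b-a)/2^n
|error| ≤ (3 - 2)/2^20 = 1/2^20
|error| ≤ 0.0000009537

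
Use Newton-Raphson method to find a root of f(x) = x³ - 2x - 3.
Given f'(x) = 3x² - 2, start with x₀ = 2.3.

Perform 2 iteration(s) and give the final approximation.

f(x) = x³ - 2x - 3
f'(x) = 3x² - 2
x₀ = 2.3

Newton-Raphson formula: x_{n+1} = x_n - f(x_n)/f'(x_n)

Iteration 1:
  f(2.300000) = 4.567000
  f'(2.300000) = 13.870000
  x_1 = 2.300000 - 4.567000/13.870000 = 1.970728
Iteration 2:
  f(1.970728) = 0.712398
  f'(1.970728) = 9.651309
  x_2 = 1.970728 - 0.712398/9.651309 = 1.896915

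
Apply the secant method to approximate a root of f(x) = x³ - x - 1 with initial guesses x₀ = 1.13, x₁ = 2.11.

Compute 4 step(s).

f(x) = x³ - x - 1
x₀ = 1.13, x₁ = 2.11

Secant formula: x_{n+1} = x_n - f(x_n)(x_n - x_{n-1})/(f(x_n) - f(x_{n-1}))

Iteration 1:
  f(1.130000) = -0.687103
  f(2.110000) = 6.283931
  x_2 = 2.110000 - 6.283931×(2.110000 - 1.130000)/(6.283931 - (-0.687103))
       = 1.226594
Iteration 2:
  f(2.110000) = 6.283931
  f(1.226594) = -0.381143
  x_3 = 1.226594 - (-0.381143)×(1.226594 - 2.110000)/(-0.381143 - 6.283931)
       = 1.277112
Iteration 3:
  f(1.226594) = -0.381143
  f(1.277112) = -0.194124
  x_4 = 1.277112 - (-0.194124)×(1.277112 - 1.226594)/(-0.194124 - (-0.381143))
       = 1.329549
Iteration 4:
  f(1.277112) = -0.194124
  f(1.329549) = 0.020694
  x_5 = 1.329549 - 0.020694×(1.329549 - 1.277112)/(0.020694 - (-0.194124))
       = 1.324497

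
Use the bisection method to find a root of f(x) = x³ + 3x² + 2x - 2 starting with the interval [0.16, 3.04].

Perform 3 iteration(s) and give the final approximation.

f(x) = x³ + 3x² + 2x - 2
Initial interval: [0.16, 3.04]

Iteration 1:
  c_1 = (0.160000 + 3.040000)/2 = 1.600000
  f(c_1) = f(1.600000) = 12.976000
  f(a) × f(c) < 0, new interval: [0.160000, 1.600000]
Iteration 2:
  c_2 = (0.160000 + 1.600000)/2 = 0.880000
  f(c_2) = f(0.880000) = 2.764672
  f(a) × f(c) < 0, new interval: [0.160000, 0.880000]
Iteration 3:
  c_3 = (0.160000 + 0.880000)/2 = 0.520000
  f(c_3) = f(0.520000) = -0.008192
  f(a) × f(c) ≥ 0, new interval: [0.520000, 0.880000]

After 3 iteration(s), the approximation is c_3 = 0.520000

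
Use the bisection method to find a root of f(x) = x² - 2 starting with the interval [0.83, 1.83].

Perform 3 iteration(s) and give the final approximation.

f(x) = x² - 2
Initial interval: [0.83, 1.83]

Iteration 1:
  c_1 = (0.830000 + 1.830000)/2 = 1.330000
  f(c_1) = f(1.330000) = -0.231100
  f(a) × f(c) ≥ 0, new interval: [1.330000, 1.830000]
Iteration 2:
  c_2 = (1.330000 + 1.830000)/2 = 1.580000
  f(c_2) = f(1.580000) = 0.496400
  f(a) × f(c) < 0, new interval: [1.330000, 1.580000]
Iteration 3:
  c_3 = (1.330000 + 1.580000)/2 = 1.455000
  f(c_3) = f(1.455000) = 0.117025
  f(a) × f(c) < 0, new interval: [1.330000, 1.455000]

After 3 iteration(s), the approximation is c_3 = 1.455000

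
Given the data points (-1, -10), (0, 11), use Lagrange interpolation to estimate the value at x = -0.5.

Lagrange interpolation formula:
P(x) = Σ yᵢ × Lᵢ(x)
where Lᵢ(x) = Π_{j≠i} (x - xⱼ)/(xᵢ - xⱼ)

L_0(-0.5) = (-0.5 - 0)/(-1 - 0) = 0.500000
L_1(-0.5) = (-0.5 - (-1))/(0 - (-1)) = 0.500000

P(-0.5) = (-10)×L_0(-0.5) + 11×L_1(-0.5)
P(-0.5) = 0.500000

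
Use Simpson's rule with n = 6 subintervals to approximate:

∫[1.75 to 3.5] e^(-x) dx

f(x) = e^(-x)
a = 1.75, b = 3.5, n = 6
h = (b - a)/n = 0.291667

Simpson's rule: (h/3)[f(x₀) + 4f(x₁) + 2f(x₂) + ... + f(xₙ)]

x_0 = 1.7500, f(x_0) = 0.173774, coefficient = 1
x_1 = 2.0417, f(x_1) = 0.129812, coefficient = 4
x_2 = 2.3333, f(x_2) = 0.096972, coefficient = 2
x_3 = 2.6250, f(x_3) = 0.072440, coefficient = 4
x_4 = 2.9167, f(x_4) = 0.054114, coefficient = 2
x_5 = 3.2083, f(x_5) = 0.040424, coefficient = 4
x_6 = 3.5000, f(x_6) = 0.030197, coefficient = 1

I ≈ (0.291667/3) × 1.476846 = 0.143582
Exact value: 0.143577
Error: 0.000006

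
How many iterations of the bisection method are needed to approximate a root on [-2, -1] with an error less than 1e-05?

We need (b-a)/2^n ≤ 1e-05
(-1 - (-2))/2^n ≤ 1e-05
1/2^n ≤ 1e-05
2^n ≥ 100000
n ≥ log₂(100000) = 16.61
n ≥ 17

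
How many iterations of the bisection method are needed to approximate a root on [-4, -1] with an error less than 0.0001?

We need (b-a)/2^n ≤ 0.0001
(-1 - (-4))/2^n ≤ 0.0001
3/2^n ≤ 0.0001
2^n ≥ 30000
n ≥ log₂(30000) = 14.87
n ≥ 15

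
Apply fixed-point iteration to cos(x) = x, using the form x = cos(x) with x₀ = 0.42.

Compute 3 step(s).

Equation: cos(x) = x
Fixed-point form: x = cos(x)
x₀ = 0.42

x_1 = g(0.420000) = 0.913089
x_2 = g(0.913089) = 0.611304
x_3 = g(0.611304) = 0.818900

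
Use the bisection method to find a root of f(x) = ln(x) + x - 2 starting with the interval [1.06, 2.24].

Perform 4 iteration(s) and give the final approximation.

f(x) = ln(x) + x - 2
Initial interval: [1.06, 2.24]

Iteration 1:
  c_1 = (1.060000 + 2.240000)/2 = 1.650000
  f(c_1) = f(1.650000) = 0.150775
  f(a) × f(c) < 0, new interval: [1.060000, 1.650000]
Iteration 2:
  c_2 = (1.060000 + 1.650000)/2 = 1.355000
  f(c_2) = f(1.355000) = -0.341199
  f(a) × f(c) ≥ 0, new interval: [1.355000, 1.650000]
Iteration 3:
  c_3 = (1.355000 + 1.650000)/2 = 1.502500
  f(c_3) = f(1.502500) = -0.090370
  f(a) × f(c) ≥ 0, new interval: [1.502500, 1.650000]
Iteration 4:
  c_4 = (1.502500 + 1.650000)/2 = 1.576250
  f(c_4) = f(1.576250) = 0.031299
  f(a) × f(c) < 0, new interval: [1.502500, 1.576250]

After 4 iteration(s), the approximation is c_4 = 1.576250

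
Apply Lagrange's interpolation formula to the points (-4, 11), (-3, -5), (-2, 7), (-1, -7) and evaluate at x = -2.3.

Lagrange interpolation formula:
P(x) = Σ yᵢ × Lᵢ(x)
where Lᵢ(x) = Π_{j≠i} (x - xⱼ)/(xᵢ - xⱼ)

L_0(-2.3) = (-2.3 - (-3))/(-4 - (-3)) × (-2.3 - (-2))/(-4 - (-2)) × (-2.3 - (-1))/(-4 - (-1)) = -0.045500
L_1(-2.3) = (-2.3 - (-4))/(-3 - (-4)) × (-2.3 - (-2))/(-3 - (-2)) × (-2.3 - (-1))/(-3 - (-1)) = 0.331500
L_2(-2.3) = (-2.3 - (-4))/(-2 - (-4)) × (-2.3 - (-3))/(-2 - (-3)) × (-2.3 - (-1))/(-2 - (-1)) = 0.773500
L_3(-2.3) = (-2.3 - (-4))/(-1 - (-4)) × (-2.3 - (-3))/(-1 - (-3)) × (-2.3 - (-2))/(-1 - (-2)) = -0.059500

P(-2.3) = 11×L_0(-2.3) + (-5)×L_1(-2.3) + 7×L_2(-2.3) + (-7)×L_3(-2.3)
P(-2.3) = 3.673000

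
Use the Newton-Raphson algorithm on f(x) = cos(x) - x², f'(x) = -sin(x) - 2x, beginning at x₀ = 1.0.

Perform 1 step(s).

f(x) = cos(x) - x²
f'(x) = -sin(x) - 2x
x₀ = 1.0

Newton-Raphson formula: x_{n+1} = x_n - f(x_n)/f'(x_n)

Iteration 1:
  f(1.000000) = -0.459698
  f'(1.000000) = -2.841471
  x_1 = 1.000000 - (-0.459698)/(-2.841471) = 0.838218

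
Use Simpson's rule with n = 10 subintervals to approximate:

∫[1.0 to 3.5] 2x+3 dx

f(x) = 2x+3
a = 1.0, b = 3.5, n = 10
h = (b - a)/n = 0.250000

Simpson's rule: (h/3)[f(x₀) + 4f(x₁) + 2f(x₂) + ... + f(xₙ)]

x_0 = 1.0000, f(x_0) = 5.000000, coefficient = 1
x_1 = 1.2500, f(x_1) = 5.500000, coefficient = 4
x_2 = 1.5000, f(x_2) = 6.000000, coefficient = 2
x_3 = 1.7500, f(x_3) = 6.500000, coefficient = 4
x_4 = 2.0000, f(x_4) = 7.000000, coefficient = 2
x_5 = 2.2500, f(x_5) = 7.500000, coefficient = 4
x_6 = 2.5000, f(x_6) = 8.000000, coefficient = 2
x_7 = 2.7500, f(x_7) = 8.500000, coefficient = 4
x_8 = 3.0000, f(x_8) = 9.000000, coefficient = 2
x_9 = 3.2500, f(x_9) = 9.500000, coefficient = 4
x_10 = 3.5000, f(x_10) = 10.000000, coefficient = 1

I ≈ (0.250000/3) × 225.000000 = 18.750000
Exact value: 18.750000
Error: 0.000000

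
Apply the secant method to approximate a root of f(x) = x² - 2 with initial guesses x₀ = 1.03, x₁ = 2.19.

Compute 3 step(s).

f(x) = x² - 2
x₀ = 1.03, x₁ = 2.19

Secant formula: x_{n+1} = x_n - f(x_n)(x_n - x_{n-1})/(f(x_n) - f(x_{n-1}))

Iteration 1:
  f(1.030000) = -0.939100
  f(2.190000) = 2.796100
  x_2 = 2.190000 - 2.796100×(2.190000 - 1.030000)/(2.796100 - (-0.939100))
       = 1.321646
Iteration 2:
  f(2.190000) = 2.796100
  f(1.321646) = -0.253252
  x_3 = 1.321646 - (-0.253252)×(1.321646 - 2.190000)/(-0.253252 - 2.796100)
       = 1.393764
Iteration 3:
  f(1.321646) = -0.253252
  f(1.393764) = -0.057423
  x_4 = 1.393764 - (-0.057423)×(1.393764 - 1.321646)/(-0.057423 - (-0.253252))
       = 1.414911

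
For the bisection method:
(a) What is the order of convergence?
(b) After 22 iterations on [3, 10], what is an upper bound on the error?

(a) Bisection has linear (order 1) convergence; the error is halved each step.

(b) Error bound = (b-a)/2^n = (10 - 3)/2^{22}
    = 7/2^{22}

(a) 1 (linear); (b) error ≤ 1.67e-06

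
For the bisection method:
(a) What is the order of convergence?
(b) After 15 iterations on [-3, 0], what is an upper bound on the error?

(a) Bisection has linear (order 1) convergence; the error is halved each step.

(b) Error bound = (b-a)/2^n = (0 - (-3))/2^{15}
    = 3/2^{15}

(a) 1 (linear); (b) error ≤ 9.16e-05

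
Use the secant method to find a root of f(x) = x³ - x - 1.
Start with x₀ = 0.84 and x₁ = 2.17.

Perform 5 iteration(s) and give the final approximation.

f(x) = x³ - x - 1
x₀ = 0.84, x₁ = 2.17

Secant formula: x_{n+1} = x_n - f(x_n)(x_n - x_{n-1})/(f(x_n) - f(x_{n-1}))

Iteration 1:
  f(0.840000) = -1.247296
  f(2.170000) = 7.048313
  x_2 = 2.170000 - 7.048313×(2.170000 - 0.840000)/(7.048313 - (-1.247296))
       = 1.039974
Iteration 2:
  f(2.170000) = 7.048313
  f(1.039974) = -0.915195
  x_3 = 1.039974 - (-0.915195)×(1.039974 - 2.170000)/(-0.915195 - 7.048313)
       = 1.169840
Iteration 3:
  f(1.039974) = -0.915195
  f(1.169840) = -0.568883
  x_4 = 1.169840 - (-0.568883)×(1.169840 - 1.039974)/(-0.568883 - (-0.915195))
       = 1.383171
Iteration 4:
  f(1.169840) = -0.568883
  f(1.383171) = 0.263058
  x_5 = 1.383171 - 0.263058×(1.383171 - 1.169840)/(0.263058 - (-0.568883))
       = 1.315716
Iteration 5:
  f(1.383171) = 0.263058
  f(1.315716) = -0.038068
  x_6 = 1.315716 - (-0.038068)×(1.315716 - 1.383171)/(-0.038068 - 0.263058)
       = 1.324244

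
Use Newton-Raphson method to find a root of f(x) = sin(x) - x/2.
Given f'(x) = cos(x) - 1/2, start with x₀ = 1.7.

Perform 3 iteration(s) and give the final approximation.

f(x) = sin(x) - x/2
f'(x) = cos(x) - 1/2
x₀ = 1.7

Newton-Raphson formula: x_{n+1} = x_n - f(x_n)/f'(x_n)

Iteration 1:
  f(1.700000) = 0.141665
  f'(1.700000) = -0.628844
  x_1 = 1.700000 - 0.141665/(-0.628844) = 1.925278
Iteration 2:
  f(1.925278) = -0.024812
  f'(1.925278) = -0.847104
  x_2 = 1.925278 - (-0.024812)/(-0.847104) = 1.895987
Iteration 3:
  f(1.895987) = -0.000404
  f'(1.895987) = -0.819490
  x_3 = 1.895987 - (-0.000404)/(-0.819490) = 1.895494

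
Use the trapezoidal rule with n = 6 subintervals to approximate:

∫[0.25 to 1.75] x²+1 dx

f(x) = x²+1
a = 0.25, b = 1.75, n = 6
h = (b - a)/n = 0.250000

Trapezoidal rule: (h/2)[f(x₀) + 2f(x₁) + 2f(x₂) + ... + f(xₙ)]

x_0 = 0.2500, f(x_0) = 1.062500, coefficient = 1
x_1 = 0.5000, f(x_1) = 1.250000, coefficient = 2
x_2 = 0.7500, f(x_2) = 1.562500, coefficient = 2
x_3 = 1.0000, f(x_3) = 2.000000, coefficient = 2
x_4 = 1.2500, f(x_4) = 2.562500, coefficient = 2
x_5 = 1.5000, f(x_5) = 3.250000, coefficient = 2
x_6 = 1.7500, f(x_6) = 4.062500, coefficient = 1

I ≈ (0.250000/2) × 26.375000 = 3.296875
Exact value: 3.281250
Error: 0.015625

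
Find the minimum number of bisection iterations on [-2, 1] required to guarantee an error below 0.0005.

We need (b-a)/2^n ≤ 0.0005
(1 - (-2))/2^n ≤ 0.0005
3/2^n ≤ 0.0005
2^n ≥ 6000
n ≥ log₂(6000) = 12.55
n ≥ 13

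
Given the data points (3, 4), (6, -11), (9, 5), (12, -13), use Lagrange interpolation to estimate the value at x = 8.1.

Lagrange interpolation formula:
P(x) = Σ yᵢ × Lᵢ(x)
where Lᵢ(x) = Π_{j≠i} (x - xⱼ)/(xᵢ - xⱼ)

L_0(8.1) = (8.1 - 6)/(3 - 6) × (8.1 - 9)/(3 - 9) × (8.1 - 12)/(3 - 12) = -0.045500
L_1(8.1) = (8.1 - 3)/(6 - 3) × (8.1 - 9)/(6 - 9) × (8.1 - 12)/(6 - 12) = 0.331500
L_2(8.1) = (8.1 - 3)/(9 - 3) × (8.1 - 6)/(9 - 6) × (8.1 - 12)/(9 - 12) = 0.773500
L_3(8.1) = (8.1 - 3)/(12 - 3) × (8.1 - 6)/(12 - 6) × (8.1 - 9)/(12 - 9) = -0.059500

P(8.1) = 4×L_0(8.1) + (-11)×L_1(8.1) + 5×L_2(8.1) + (-13)×L_3(8.1)
P(8.1) = 0.812500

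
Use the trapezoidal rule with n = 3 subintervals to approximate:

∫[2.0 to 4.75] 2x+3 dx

f(x) = 2x+3
a = 2.0, b = 4.75, n = 3
h = (b - a)/n = 0.916667

Trapezoidal rule: (h/2)[f(x₀) + 2f(x₁) + 2f(x₂) + ... + f(xₙ)]

x_0 = 2.0000, f(x_0) = 7.000000, coefficient = 1
x_1 = 2.9167, f(x_1) = 8.833333, coefficient = 2
x_2 = 3.8333, f(x_2) = 10.666667, coefficient = 2
x_3 = 4.7500, f(x_3) = 12.500000, coefficient = 1

I ≈ (0.916667/2) × 58.500000 = 26.812500
Exact value: 26.812500
Error: 0.000000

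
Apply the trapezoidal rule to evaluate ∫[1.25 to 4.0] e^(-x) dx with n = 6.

f(x) = e^(-x)
a = 1.25, b = 4.0, n = 6
h = (b - a)/n = 0.458333

Trapezoidal rule: (h/2)[f(x₀) + 2f(x₁) + 2f(x₂) + ... + f(xₙ)]

x_0 = 1.2500, f(x_0) = 0.286505, coefficient = 1
x_1 = 1.7083, f(x_1) = 0.181167, coefficient = 2
x_2 = 2.1667, f(x_2) = 0.114559, coefficient = 2
x_3 = 2.6250, f(x_3) = 0.072440, coefficient = 2
x_4 = 3.0833, f(x_4) = 0.045806, coefficient = 2
x_5 = 3.5417, f(x_5) = 0.028965, coefficient = 2
x_6 = 4.0000, f(x_6) = 0.018316, coefficient = 1

I ≈ (0.458333/2) × 1.190695 = 0.272868
Exact value: 0.268189
Error: 0.004679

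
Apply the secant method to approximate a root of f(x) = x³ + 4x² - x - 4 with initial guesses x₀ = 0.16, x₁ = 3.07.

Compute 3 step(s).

f(x) = x³ + 4x² - x - 4
x₀ = 0.16, x₁ = 3.07

Secant formula: x_{n+1} = x_n - f(x_n)(x_n - x_{n-1})/(f(x_n) - f(x_{n-1}))

Iteration 1:
  f(0.160000) = -4.053504
  f(3.070000) = 59.564043
  x_2 = 3.070000 - 59.564043×(3.070000 - 0.160000)/(59.564043 - (-4.053504))
       = 0.345416
Iteration 2:
  f(3.070000) = 59.564043
  f(0.345416) = -3.826955
  x_3 = 0.345416 - (-3.826955)×(0.345416 - 3.070000)/(-3.826955 - 59.564043)
       = 0.509901
Iteration 3:
  f(0.345416) = -3.826955
  f(0.509901) = -3.337332
  x_4 = 0.509901 - (-3.337332)×(0.509901 - 0.345416)/(-3.337332 - (-3.826955))
       = 1.631051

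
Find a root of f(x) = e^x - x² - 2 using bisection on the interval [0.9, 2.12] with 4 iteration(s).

f(x) = e^x - x² - 2
Initial interval: [0.9, 2.12]

Iteration 1:
  c_1 = (0.900000 + 2.120000)/2 = 1.510000
  f(c_1) = f(1.510000) = 0.246631
  f(a) × f(c) < 0, new interval: [0.900000, 1.510000]
Iteration 2:
  c_2 = (0.900000 + 1.510000)/2 = 1.205000
  f(c_2) = f(1.205000) = -0.115266
  f(a) × f(c) ≥ 0, new interval: [1.205000, 1.510000]
Iteration 3:
  c_3 = (1.205000 + 1.510000)/2 = 1.357500
  f(c_3) = f(1.357500) = 0.043659
  f(a) × f(c) < 0, new interval: [1.205000, 1.357500]
Iteration 4:
  c_4 = (1.205000 + 1.357500)/2 = 1.281250
  f(c_4) = f(1.281250) = -0.040463
  f(a) × f(c) ≥ 0, new interval: [1.281250, 1.357500]

After 4 iteration(s), the approximation is c_4 = 1.281250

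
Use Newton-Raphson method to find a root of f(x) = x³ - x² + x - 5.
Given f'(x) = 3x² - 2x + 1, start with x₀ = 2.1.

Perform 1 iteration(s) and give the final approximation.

f(x) = x³ - x² + x - 5
f'(x) = 3x² - 2x + 1
x₀ = 2.1

Newton-Raphson formula: x_{n+1} = x_n - f(x_n)/f'(x_n)

Iteration 1:
  f(2.100000) = 1.951000
  f'(2.100000) = 10.030000
  x_1 = 2.100000 - 1.951000/10.030000 = 1.905484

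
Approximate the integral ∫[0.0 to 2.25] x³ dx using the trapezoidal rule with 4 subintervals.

f(x) = x³
a = 0.0, b = 2.25, n = 4
h = (b - a)/n = 0.562500

Trapezoidal rule: (h/2)[f(x₀) + 2f(x₁) + 2f(x₂) + ... + f(xₙ)]

x_0 = 0.0000, f(x_0) = 0.000000, coefficient = 1
x_1 = 0.5625, f(x_1) = 0.177979, coefficient = 2
x_2 = 1.1250, f(x_2) = 1.423828, coefficient = 2
x_3 = 1.6875, f(x_3) = 4.805420, coefficient = 2
x_4 = 2.2500, f(x_4) = 11.390625, coefficient = 1

I ≈ (0.562500/2) × 24.205078 = 6.807678
Exact value: 6.407227
Error: 0.400452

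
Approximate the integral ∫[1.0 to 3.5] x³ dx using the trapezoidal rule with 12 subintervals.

f(x) = x³
a = 1.0, b = 3.5, n = 12
h = (b - a)/n = 0.208333

Trapezoidal rule: (h/2)[f(x₀) + 2f(x₁) + 2f(x₂) + ... + f(xₙ)]

x_0 = 1.0000, f(x_0) = 1.000000, coefficient = 1
x_1 = 1.2083, f(x_1) = 1.764251, coefficient = 2
x_2 = 1.4167, f(x_2) = 2.843171, coefficient = 2
x_3 = 1.6250, f(x_3) = 4.291016, coefficient = 2
x_4 = 1.8333, f(x_4) = 6.162037, coefficient = 2
x_5 = 2.0417, f(x_5) = 8.510489, coefficient = 2
x_6 = 2.2500, f(x_6) = 11.390625, coefficient = 2
x_7 = 2.4583, f(x_7) = 14.856698, coefficient = 2
x_8 = 2.6667, f(x_8) = 18.962963, coefficient = 2
x_9 = 2.8750, f(x_9) = 23.763672, coefficient = 2
x_10 = 3.0833, f(x_10) = 29.313079, coefficient = 2
x_11 = 3.2917, f(x_11) = 35.665437, coefficient = 2
x_12 = 3.5000, f(x_12) = 42.875000, coefficient = 1

I ≈ (0.208333/2) × 358.921875 = 37.387695
Exact value: 37.265625
Error: 0.122070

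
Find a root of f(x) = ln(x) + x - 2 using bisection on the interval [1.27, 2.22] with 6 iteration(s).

f(x) = ln(x) + x - 2
Initial interval: [1.27, 2.22]

Iteration 1:
  c_1 = (1.270000 + 2.220000)/2 = 1.745000
  f(c_1) = f(1.745000) = 0.301755
  f(a) × f(c) < 0, new interval: [1.270000, 1.745000]
Iteration 2:
  c_2 = (1.270000 + 1.745000)/2 = 1.507500
  f(c_2) = f(1.507500) = -0.082047
  f(a) × f(c) ≥ 0, new interval: [1.507500, 1.745000]
Iteration 3:
  c_3 = (1.507500 + 1.745000)/2 = 1.626250
  f(c_3) = f(1.626250) = 0.112527
  f(a) × f(c) < 0, new interval: [1.507500, 1.626250]
Iteration 4:
  c_4 = (1.507500 + 1.626250)/2 = 1.566875
  f(c_4) = f(1.566875) = 0.015958
  f(a) × f(c) < 0, new interval: [1.507500, 1.566875]
Iteration 5:
  c_5 = (1.507500 + 1.566875)/2 = 1.537187
  f(c_5) = f(1.537187) = -0.032858
  f(a) × f(c) ≥ 0, new interval: [1.537187, 1.566875]
Iteration 6:
  c_6 = (1.537187 + 1.566875)/2 = 1.552031
  f(c_6) = f(1.552031) = -0.008404
  f(a) × f(c) ≥ 0, new interval: [1.552031, 1.566875]

After 6 iteration(s), the approximation is c_6 = 1.552031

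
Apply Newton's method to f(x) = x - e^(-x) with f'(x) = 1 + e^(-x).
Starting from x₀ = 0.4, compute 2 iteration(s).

f(x) = x - e^(-x)
f'(x) = 1 + e^(-x)
x₀ = 0.4

Newton-Raphson formula: x_{n+1} = x_n - f(x_n)/f'(x_n)

Iteration 1:
  f(0.400000) = -0.270320
  f'(0.400000) = 1.670320
  x_1 = 0.400000 - (-0.270320)/1.670320 = 0.561837
Iteration 2:
  f(0.561837) = -0.008323
  f'(0.561837) = 1.570161
  x_2 = 0.561837 - (-0.008323)/1.570161 = 0.567138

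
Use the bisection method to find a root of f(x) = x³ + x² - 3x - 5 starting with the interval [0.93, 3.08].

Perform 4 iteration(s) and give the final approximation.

f(x) = x³ + x² - 3x - 5
Initial interval: [0.93, 3.08]

Iteration 1:
  c_1 = (0.930000 + 3.080000)/2 = 2.005000
  f(c_1) = f(2.005000) = 1.065175
  f(a) × f(c) < 0, new interval: [0.930000, 2.005000]
Iteration 2:
  c_2 = (0.930000 + 2.005000)/2 = 1.467500
  f(c_2) = f(1.467500) = -4.088600
  f(a) × f(c) ≥ 0, new interval: [1.467500, 2.005000]
Iteration 3:
  c_3 = (1.467500 + 2.005000)/2 = 1.736250
  f(c_3) = f(1.736250) = -1.960149
  f(a) × f(c) ≥ 0, new interval: [1.736250, 2.005000]
Iteration 4:
  c_4 = (1.736250 + 2.005000)/2 = 1.870625
  f(c_4) = f(1.870625) = -0.566875
  f(a) × f(c) ≥ 0, new interval: [1.870625, 2.005000]

After 4 iteration(s), the approximation is c_4 = 1.870625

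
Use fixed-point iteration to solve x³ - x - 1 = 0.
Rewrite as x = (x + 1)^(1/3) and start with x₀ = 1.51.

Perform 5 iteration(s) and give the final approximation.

Equation: x³ - x - 1 = 0
Fixed-point form: x = (x + 1)^(1/3)
x₀ = 1.51

x_1 = g(1.510000) = 1.359016
x_2 = g(1.359016) = 1.331201
x_3 = g(1.331201) = 1.325948
x_4 = g(1.325948) = 1.324952
x_5 = g(1.324952) = 1.324762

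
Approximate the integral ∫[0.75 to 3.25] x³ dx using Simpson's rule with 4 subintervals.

f(x) = x³
a = 0.75, b = 3.25, n = 4
h = (b - a)/n = 0.625000

Simpson's rule: (h/3)[f(x₀) + 4f(x₁) + 2f(x₂) + ... + f(xₙ)]

x_0 = 0.7500, f(x_0) = 0.421875, coefficient = 1
x_1 = 1.3750, f(x_1) = 2.599609, coefficient = 4
x_2 = 2.0000, f(x_2) = 8.000000, coefficient = 2
x_3 = 2.6250, f(x_3) = 18.087891, coefficient = 4
x_4 = 3.2500, f(x_4) = 34.328125, coefficient = 1

I ≈ (0.625000/3) × 133.500000 = 27.812500
Exact value: 27.812500
Error: 0.000000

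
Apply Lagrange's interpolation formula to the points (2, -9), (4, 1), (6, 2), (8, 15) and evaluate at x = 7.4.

Lagrange interpolation formula:
P(x) = Σ yᵢ × Lᵢ(x)
where Lᵢ(x) = Π_{j≠i} (x - xⱼ)/(xᵢ - xⱼ)

L_0(7.4) = (7.4 - 4)/(2 - 4) × (7.4 - 6)/(2 - 6) × (7.4 - 8)/(2 - 8) = 0.059500
L_1(7.4) = (7.4 - 2)/(4 - 2) × (7.4 - 6)/(4 - 6) × (7.4 - 8)/(4 - 8) = -0.283500
L_2(7.4) = (7.4 - 2)/(6 - 2) × (7.4 - 4)/(6 - 4) × (7.4 - 8)/(6 - 8) = 0.688500
L_3(7.4) = (7.4 - 2)/(8 - 2) × (7.4 - 4)/(8 - 4) × (7.4 - 6)/(8 - 6) = 0.535500

P(7.4) = (-9)×L_0(7.4) + 1×L_1(7.4) + 2×L_2(7.4) + 15×L_3(7.4)
P(7.4) = 8.590500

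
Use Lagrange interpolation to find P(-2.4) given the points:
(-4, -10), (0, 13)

Lagrange interpolation formula:
P(x) = Σ yᵢ × Lᵢ(x)
where Lᵢ(x) = Π_{j≠i} (x - xⱼ)/(xᵢ - xⱼ)

L_0(-2.4) = (-2.4 - 0)/(-4 - 0) = 0.600000
L_1(-2.4) = (-2.4 - (-4))/(0 - (-4)) = 0.400000

P(-2.4) = (-10)×L_0(-2.4) + 13×L_1(-2.4)
P(-2.4) = -0.800000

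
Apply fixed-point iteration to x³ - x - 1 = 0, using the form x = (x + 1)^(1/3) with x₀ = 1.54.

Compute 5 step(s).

Equation: x³ - x - 1 = 0
Fixed-point form: x = (x + 1)^(1/3)
x₀ = 1.54

x_1 = g(1.540000) = 1.364409
x_2 = g(1.364409) = 1.332215
x_3 = g(1.332215) = 1.326140
x_4 = g(1.326140) = 1.324988
x_5 = g(1.324988) = 1.324769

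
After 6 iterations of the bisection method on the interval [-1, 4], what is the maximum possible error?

Bisection error bound: |error| ≤ (b-a)/2^n
|error| ≤ (4 - (-1))/2^6 = 5/2^6
|error| ≤ 0.0781250000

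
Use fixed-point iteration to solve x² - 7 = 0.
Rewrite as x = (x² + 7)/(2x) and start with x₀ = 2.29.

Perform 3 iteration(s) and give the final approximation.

Equation: x² - 7 = 0
Fixed-point form: x = (x² + 7)/(2x)
x₀ = 2.29

x_1 = g(2.290000) = 2.673384
x_2 = g(2.673384) = 2.645894
x_3 = g(2.645894) = 2.645751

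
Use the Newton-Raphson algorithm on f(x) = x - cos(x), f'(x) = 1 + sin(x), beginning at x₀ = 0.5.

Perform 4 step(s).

f(x) = x - cos(x)
f'(x) = 1 + sin(x)
x₀ = 0.5

Newton-Raphson formula: x_{n+1} = x_n - f(x_n)/f'(x_n)

Iteration 1:
  f(0.500000) = -0.377583
  f'(0.500000) = 1.479426
  x_1 = 0.500000 - (-0.377583)/1.479426 = 0.755222
Iteration 2:
  f(0.755222) = 0.027103
  f'(0.755222) = 1.685451
  x_2 = 0.755222 - 0.027103/1.685451 = 0.739142
Iteration 3:
  f(0.739142) = 0.000095
  f'(0.739142) = 1.673654
  x_3 = 0.739142 - 0.000095/1.673654 = 0.739085
Iteration 4:
  f(0.739085) = 0.000000
  f'(0.739085) = 1.673612
  x_4 = 0.739085 - 0.000000/1.673612 = 0.739085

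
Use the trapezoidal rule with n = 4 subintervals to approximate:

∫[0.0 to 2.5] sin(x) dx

f(x) = sin(x)
a = 0.0, b = 2.5, n = 4
h = (b - a)/n = 0.625000

Trapezoidal rule: (h/2)[f(x₀) + 2f(x₁) + 2f(x₂) + ... + f(xₙ)]

x_0 = 0.0000, f(x_0) = 0.000000, coefficient = 1
x_1 = 0.6250, f(x_1) = 0.585097, coefficient = 2
x_2 = 1.2500, f(x_2) = 0.948985, coefficient = 2
x_3 = 1.8750, f(x_3) = 0.954086, coefficient = 2
x_4 = 2.5000, f(x_4) = 0.598472, coefficient = 1

I ≈ (0.625000/2) × 5.574807 = 1.742127
Exact value: 1.801144
Error: 0.059016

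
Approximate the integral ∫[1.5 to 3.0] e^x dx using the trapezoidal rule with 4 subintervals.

f(x) = e^x
a = 1.5, b = 3.0, n = 4
h = (b - a)/n = 0.375000

Trapezoidal rule: (h/2)[f(x₀) + 2f(x₁) + 2f(x₂) + ... + f(xₙ)]

x_0 = 1.5000, f(x_0) = 4.481689, coefficient = 1
x_1 = 1.8750, f(x_1) = 6.520819, coefficient = 2
x_2 = 2.2500, f(x_2) = 9.487736, coefficient = 2
x_3 = 2.6250, f(x_3) = 13.804574, coefficient = 2
x_4 = 3.0000, f(x_4) = 20.085537, coefficient = 1

I ≈ (0.375000/2) × 84.193484 = 15.786278
Exact value: 15.603848
Error: 0.182430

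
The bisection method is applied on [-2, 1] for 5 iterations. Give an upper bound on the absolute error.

Bisection error bound: |error| ≤ (b-a)/2^n
|error| ≤ (1 - (-2))/2^5 = 3/2^5
|error| ≤ 0.0937500000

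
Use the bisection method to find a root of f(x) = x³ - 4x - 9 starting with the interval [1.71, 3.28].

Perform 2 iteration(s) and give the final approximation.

f(x) = x³ - 4x - 9
Initial interval: [1.71, 3.28]

Iteration 1:
  c_1 = (1.710000 + 3.280000)/2 = 2.495000
  f(c_1) = f(2.495000) = -3.448563
  f(a) × f(c) ≥ 0, new interval: [2.495000, 3.280000]
Iteration 2:
  c_2 = (2.495000 + 3.280000)/2 = 2.887500
  f(c_2) = f(2.887500) = 3.524982
  f(a) × f(c) < 0, new interval: [2.495000, 2.887500]

After 2 iteration(s), the approximation is c_2 = 2.887500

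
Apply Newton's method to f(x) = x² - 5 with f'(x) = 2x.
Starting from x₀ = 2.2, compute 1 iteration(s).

f(x) = x² - 5
f'(x) = 2x
x₀ = 2.2

Newton-Raphson formula: x_{n+1} = x_n - f(x_n)/f'(x_n)

Iteration 1:
  f(2.200000) = -0.160000
  f'(2.200000) = 4.400000
  x_1 = 2.200000 - (-0.160000)/4.400000 = 2.236364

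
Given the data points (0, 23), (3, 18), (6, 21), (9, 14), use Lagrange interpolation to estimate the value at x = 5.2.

Lagrange interpolation formula:
P(x) = Σ yᵢ × Lᵢ(x)
where Lᵢ(x) = Π_{j≠i} (x - xⱼ)/(xᵢ - xⱼ)

L_0(5.2) = (5.2 - 3)/(0 - 3) × (5.2 - 6)/(0 - 6) × (5.2 - 9)/(0 - 9) = -0.041284
L_1(5.2) = (5.2 - 0)/(3 - 0) × (5.2 - 6)/(3 - 6) × (5.2 - 9)/(3 - 9) = 0.292741
L_2(5.2) = (5.2 - 0)/(6 - 0) × (5.2 - 3)/(6 - 3) × (5.2 - 9)/(6 - 9) = 0.805037
L_3(5.2) = (5.2 - 0)/(9 - 0) × (5.2 - 3)/(9 - 3) × (5.2 - 6)/(9 - 6) = -0.056494

P(5.2) = 23×L_0(5.2) + 18×L_1(5.2) + 21×L_2(5.2) + 14×L_3(5.2)
P(5.2) = 20.434667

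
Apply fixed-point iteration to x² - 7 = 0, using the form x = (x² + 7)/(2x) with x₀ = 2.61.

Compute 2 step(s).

Equation: x² - 7 = 0
Fixed-point form: x = (x² + 7)/(2x)
x₀ = 2.61

x_1 = g(2.610000) = 2.645996
x_2 = g(2.645996) = 2.645751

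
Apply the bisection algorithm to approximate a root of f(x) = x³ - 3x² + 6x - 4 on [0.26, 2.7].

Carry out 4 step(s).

f(x) = x³ - 3x² + 6x - 4
Initial interval: [0.26, 2.7]

Iteration 1:
  c_1 = (0.260000 + 2.700000)/2 = 1.480000
  f(c_1) = f(1.480000) = 1.550592
  f(a) × f(c) < 0, new interval: [0.260000, 1.480000]
Iteration 2:
  c_2 = (0.260000 + 1.480000)/2 = 0.870000
  f(c_2) = f(0.870000) = -0.392197
  f(a) × f(c) ≥ 0, new interval: [0.870000, 1.480000]
Iteration 3:
  c_3 = (0.870000 + 1.480000)/2 = 1.175000
  f(c_3) = f(1.175000) = 0.530359
  f(a) × f(c) < 0, new interval: [0.870000, 1.175000]
Iteration 4:
  c_4 = (0.870000 + 1.175000)/2 = 1.022500
  f(c_4) = f(1.022500) = 0.067511
  f(a) × f(c) < 0, new interval: [0.870000, 1.022500]

After 4 iteration(s), the approximation is c_4 = 1.022500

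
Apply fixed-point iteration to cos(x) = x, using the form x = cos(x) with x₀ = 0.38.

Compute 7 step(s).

Equation: cos(x) = x
Fixed-point form: x = cos(x)
x₀ = 0.38

x_1 = g(0.380000) = 0.928665
x_2 = g(0.928665) = 0.598904
x_3 = g(0.598904) = 0.825954
x_4 = g(0.825954) = 0.677856
x_5 = g(0.677856) = 0.778919
x_6 = g(0.778919) = 0.711673
x_7 = g(0.711673) = 0.757270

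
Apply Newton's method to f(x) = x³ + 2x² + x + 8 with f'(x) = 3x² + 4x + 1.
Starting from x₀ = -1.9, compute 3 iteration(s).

f(x) = x³ + 2x² + x + 8
f'(x) = 3x² + 4x + 1
x₀ = -1.9

Newton-Raphson formula: x_{n+1} = x_n - f(x_n)/f'(x_n)

Iteration 1:
  f(-1.900000) = 6.461000
  f'(-1.900000) = 4.230000
  x_1 = -1.900000 - 6.461000/4.230000 = -3.427423
Iteration 2:
  f(-3.427423) = -12.195691
  f'(-3.427423) = 22.531996
  x_2 = -3.427423 - (-12.195691)/22.531996 = -2.886162
Iteration 3:
  f(-2.886162) = -2.267833
  f'(-2.886162) = 14.445147
  x_3 = -2.886162 - (-2.267833)/14.445147 = -2.729166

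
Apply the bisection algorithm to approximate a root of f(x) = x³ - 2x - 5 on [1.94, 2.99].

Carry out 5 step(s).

f(x) = x³ - 2x - 5
Initial interval: [1.94, 2.99]

Iteration 1:
  c_1 = (1.940000 + 2.990000)/2 = 2.465000
  f(c_1) = f(2.465000) = 5.047895
  f(a) × f(c) < 0, new interval: [1.940000, 2.465000]
Iteration 2:
  c_2 = (1.940000 + 2.465000)/2 = 2.202500
  f(c_2) = f(2.202500) = 1.279341
  f(a) × f(c) < 0, new interval: [1.940000, 2.202500]
Iteration 3:
  c_3 = (1.940000 + 2.202500)/2 = 2.071250
  f(c_3) = f(2.071250) = -0.256679
  f(a) × f(c) ≥ 0, new interval: [2.071250, 2.202500]
Iteration 4:
  c_4 = (2.071250 + 2.202500)/2 = 2.136875
  f(c_4) = f(2.136875) = 0.483723
  f(a) × f(c) < 0, new interval: [2.071250, 2.136875]
Iteration 5:
  c_5 = (2.071250 + 2.136875)/2 = 2.104062
  f(c_5) = f(2.104062) = 0.106726
  f(a) × f(c) < 0, new interval: [2.071250, 2.104062]

After 5 iteration(s), the approximation is c_5 = 2.104062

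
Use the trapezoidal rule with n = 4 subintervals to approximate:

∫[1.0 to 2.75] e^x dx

f(x) = e^x
a = 1.0, b = 2.75, n = 4
h = (b - a)/n = 0.437500

Trapezoidal rule: (h/2)[f(x₀) + 2f(x₁) + 2f(x₂) + ... + f(xₙ)]

x_0 = 1.0000, f(x_0) = 2.718282, coefficient = 1
x_1 = 1.4375, f(x_1) = 4.210157, coefficient = 2
x_2 = 1.8750, f(x_2) = 6.520819, coefficient = 2
x_3 = 2.3125, f(x_3) = 10.099642, coefficient = 2
x_4 = 2.7500, f(x_4) = 15.642632, coefficient = 1

I ≈ (0.437500/2) × 60.022151 = 13.129846
Exact value: 12.924350
Error: 0.205495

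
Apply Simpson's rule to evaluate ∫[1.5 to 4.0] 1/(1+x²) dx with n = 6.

f(x) = 1/(1+x²)
a = 1.5, b = 4.0, n = 6
h = (b - a)/n = 0.416667

Simpson's rule: (h/3)[f(x₀) + 4f(x₁) + 2f(x₂) + ... + f(xₙ)]

x_0 = 1.5000, f(x_0) = 0.307692, coefficient = 1
x_1 = 1.9167, f(x_1) = 0.213967, coefficient = 4
x_2 = 2.3333, f(x_2) = 0.155172, coefficient = 2
x_3 = 2.7500, f(x_3) = 0.116788, coefficient = 4
x_4 = 3.1667, f(x_4) = 0.090680, coefficient = 2
x_5 = 3.5833, f(x_5) = 0.072253, coefficient = 4
x_6 = 4.0000, f(x_6) = 0.058824, coefficient = 1

I ≈ (0.416667/3) × 2.470255 = 0.343091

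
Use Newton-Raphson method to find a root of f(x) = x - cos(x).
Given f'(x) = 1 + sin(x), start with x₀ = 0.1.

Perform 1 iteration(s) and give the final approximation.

f(x) = x - cos(x)
f'(x) = 1 + sin(x)
x₀ = 0.1

Newton-Raphson formula: x_{n+1} = x_n - f(x_n)/f'(x_n)

Iteration 1:
  f(0.100000) = -0.895004
  f'(0.100000) = 1.099833
  x_1 = 0.100000 - (-0.895004)/1.099833 = 0.913763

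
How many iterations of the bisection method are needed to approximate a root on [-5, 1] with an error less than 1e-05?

We need (b-a)/2^n ≤ 1e-05
(1 - (-5))/2^n ≤ 1e-05
6/2^n ≤ 1e-05
2^n ≥ 600000
n ≥ log₂(600000) = 19.19
n ≥ 20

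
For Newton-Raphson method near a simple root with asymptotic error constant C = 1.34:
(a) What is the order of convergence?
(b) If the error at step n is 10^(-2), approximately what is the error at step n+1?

(a) Newton-Raphson has quadratic (order 2) convergence near simple roots.
    This means |e_{n+1}| ≈ C|e_n|².

(b) With |e_n| = 10^(-2) and C = 1.34:
    |e_{n+1}| ≈ 1.34 × (10^(-2))² = 1.34 × 10^(-4)

(a) 2 (quadratic); (b) |e_{n+1}| ≈ 1.340e-04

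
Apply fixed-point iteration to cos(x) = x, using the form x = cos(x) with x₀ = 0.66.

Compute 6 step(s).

Equation: cos(x) = x
Fixed-point form: x = cos(x)
x₀ = 0.66

x_1 = g(0.660000) = 0.789992
x_2 = g(0.789992) = 0.703851
x_3 = g(0.703851) = 0.762356
x_4 = g(0.762356) = 0.723211
x_5 = g(0.723211) = 0.749685
x_6 = g(0.749685) = 0.731904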